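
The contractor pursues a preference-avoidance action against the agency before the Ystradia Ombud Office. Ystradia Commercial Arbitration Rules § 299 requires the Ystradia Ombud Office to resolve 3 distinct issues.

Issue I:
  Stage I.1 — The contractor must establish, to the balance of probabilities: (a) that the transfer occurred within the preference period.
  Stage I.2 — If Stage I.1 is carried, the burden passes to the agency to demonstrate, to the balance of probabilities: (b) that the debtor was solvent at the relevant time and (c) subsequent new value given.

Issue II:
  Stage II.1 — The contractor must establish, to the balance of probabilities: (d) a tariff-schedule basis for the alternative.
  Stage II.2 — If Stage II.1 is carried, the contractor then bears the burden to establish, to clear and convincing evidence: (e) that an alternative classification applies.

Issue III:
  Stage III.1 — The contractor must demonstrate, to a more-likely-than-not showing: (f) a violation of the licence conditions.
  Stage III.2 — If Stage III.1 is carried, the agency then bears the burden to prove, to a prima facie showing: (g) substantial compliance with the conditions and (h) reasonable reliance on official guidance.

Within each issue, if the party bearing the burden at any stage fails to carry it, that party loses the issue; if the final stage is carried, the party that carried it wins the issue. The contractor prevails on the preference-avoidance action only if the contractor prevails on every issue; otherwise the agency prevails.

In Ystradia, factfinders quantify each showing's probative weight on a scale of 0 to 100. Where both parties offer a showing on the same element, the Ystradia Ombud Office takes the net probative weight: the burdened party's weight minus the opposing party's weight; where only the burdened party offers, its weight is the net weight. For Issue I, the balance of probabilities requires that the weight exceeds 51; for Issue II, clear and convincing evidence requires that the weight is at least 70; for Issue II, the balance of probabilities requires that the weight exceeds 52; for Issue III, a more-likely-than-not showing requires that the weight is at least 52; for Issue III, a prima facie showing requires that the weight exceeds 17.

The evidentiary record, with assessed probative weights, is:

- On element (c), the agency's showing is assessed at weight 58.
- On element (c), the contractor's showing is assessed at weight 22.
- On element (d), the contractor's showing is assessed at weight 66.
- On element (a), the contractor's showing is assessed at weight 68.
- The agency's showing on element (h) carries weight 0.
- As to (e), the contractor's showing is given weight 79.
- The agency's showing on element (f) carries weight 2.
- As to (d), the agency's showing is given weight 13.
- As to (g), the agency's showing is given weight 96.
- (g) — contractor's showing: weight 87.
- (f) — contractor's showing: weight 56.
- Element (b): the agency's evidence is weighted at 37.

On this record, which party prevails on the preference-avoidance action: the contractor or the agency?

— Issue I —
At Stage I.1 the contractor must meet the balance of probabilities (weight exceeds 51): on (a) the weight is 68, > 51, so (a) meets the standard.
  All elements met. The burden passes to the agency.
At Stage I.2 the agency must meet the balance of probabilities (weight exceeds 51): on (b) the weight is 37, ≤ 51, so (b) does not meet the standard; on (c) the weight is 58 less the opposing 22 gives net 36, which does not exceed 51, so (c) does not meet the standard.
  Not every element is met, so the agency fails to carry Stage I.2.
The contractor prevails on this issue.
— Issue II —
At Stage II.1 the contractor must meet the balance of probabilities (weight exceeds 52): on (d) the weight is 66 less the opposing 13 gives net 53, which does exceed 52, so (d) meets the standard.
  All elements met. The contractor retains the burden for Stage II.2.
At Stage II.2 the contractor must meet clear and convincing evidence (weight is at least 70): on (e) the weight is 79, which does reach 70, so (e) meets the standard.
  The contractor carries the last stage.
All stages carried — the contractor prevails on this issue.
— Issue III —
Stage III.1 — burden on contractor; standard: a more-likely-than-not showing (weight is at least 52).
    (f): 56 − 2 = 54 ≥ 52 [met]
  Stage III.1 carried; the burden shifts to the agency.
Stage III.2 — burden on agency; standard: a prima facie showing (weight exceeds 17).
    (g): 96 − 87 = 9 ≤ 17 [not met]
    (h): 0 ≤ 17 [not met]
  Stage III.2 not carried; the agency fails its burden.
The contractor prevails on this issue.
Per-issue: Issue I → contractor; Issue II → contractor; Issue III → contractor. The contractor must prevail on every issue; overall, the contractor prevails.

contractor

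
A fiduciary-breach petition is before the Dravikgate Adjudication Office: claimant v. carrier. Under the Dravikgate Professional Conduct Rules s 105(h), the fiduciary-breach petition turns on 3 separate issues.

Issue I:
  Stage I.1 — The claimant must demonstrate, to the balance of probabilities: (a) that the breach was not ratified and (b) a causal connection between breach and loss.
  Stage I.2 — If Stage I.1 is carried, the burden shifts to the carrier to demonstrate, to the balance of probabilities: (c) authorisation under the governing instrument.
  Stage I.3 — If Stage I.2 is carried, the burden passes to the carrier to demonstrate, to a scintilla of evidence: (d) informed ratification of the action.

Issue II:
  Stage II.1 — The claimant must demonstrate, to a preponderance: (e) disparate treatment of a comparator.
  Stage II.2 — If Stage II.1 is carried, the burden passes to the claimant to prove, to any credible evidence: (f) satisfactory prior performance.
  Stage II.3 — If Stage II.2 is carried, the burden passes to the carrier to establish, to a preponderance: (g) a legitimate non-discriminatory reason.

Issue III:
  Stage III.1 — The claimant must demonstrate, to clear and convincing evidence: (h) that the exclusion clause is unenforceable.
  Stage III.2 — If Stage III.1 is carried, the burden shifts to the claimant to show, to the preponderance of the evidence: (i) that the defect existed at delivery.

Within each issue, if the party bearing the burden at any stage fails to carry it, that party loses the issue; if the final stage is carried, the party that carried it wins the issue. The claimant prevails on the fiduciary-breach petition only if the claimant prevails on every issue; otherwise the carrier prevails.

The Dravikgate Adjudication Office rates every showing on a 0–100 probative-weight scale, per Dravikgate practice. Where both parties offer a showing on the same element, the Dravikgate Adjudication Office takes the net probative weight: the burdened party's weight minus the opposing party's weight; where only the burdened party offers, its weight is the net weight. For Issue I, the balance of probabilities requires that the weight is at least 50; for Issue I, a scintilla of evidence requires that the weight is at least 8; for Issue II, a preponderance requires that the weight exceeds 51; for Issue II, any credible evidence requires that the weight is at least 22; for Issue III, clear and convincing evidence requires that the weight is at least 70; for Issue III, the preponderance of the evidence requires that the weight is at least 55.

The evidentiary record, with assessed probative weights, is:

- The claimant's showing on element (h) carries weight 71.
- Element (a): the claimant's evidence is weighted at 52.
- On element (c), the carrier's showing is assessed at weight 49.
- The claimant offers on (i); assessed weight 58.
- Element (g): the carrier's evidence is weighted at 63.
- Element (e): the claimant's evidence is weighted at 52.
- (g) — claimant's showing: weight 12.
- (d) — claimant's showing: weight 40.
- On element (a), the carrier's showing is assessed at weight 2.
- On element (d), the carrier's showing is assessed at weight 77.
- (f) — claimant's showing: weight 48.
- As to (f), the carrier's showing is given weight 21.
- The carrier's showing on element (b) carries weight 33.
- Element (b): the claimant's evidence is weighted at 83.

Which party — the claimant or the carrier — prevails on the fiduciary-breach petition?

claimant

— Issue I —
Stage I.1 — burden on claimant; standard: the balance of probabilities (weight is at least 50).
    (a): 52 − 2 = 50 ≥ 50 [met]
    (b): 83 − 33 = 50 ≥ 50 [met]
  The claimant carries Stage I.1; the carrier now bears the burden.
Stage I.2 — burden on carrier; standard: the balance of probabilities (weight is at least 50).
    (c): 49 < 50 [not met]
  Stage I.2 not carried; the carrier fails its burden.
The analysis ends at Stage I.2; the claimant prevails on this issue.
— Issue II —
Stage II.1 — burden on claimant; standard: a preponderance (weight exceeds 51).
    (e): 52 > 51 [met]
  Stage II.1 is satisfied; the claimant continues to bear the burden.
Stage II.2 — burden on claimant; standard: any credible evidence (weight is at least 22).
    (f): 48 − 21 = 27 ≥ 22 [met]
  The claimant carries Stage II.2; the carrier now bears the burden.
Stage II.3 — burden on carrier; standard: a preponderance (weight exceeds 51).
    (g): 63 − 12 = 51 ≤ 51 [not met]
  Not every element is met, so the carrier fails to carry Stage II.3.
So the claimant prevails on this issue.
— Issue III —
Stage III.1 — burden on claimant; standard: clear and convincing evidence (weight is at least 70).
    (h): 71 ≥ 70 [met]
  Stage III.1 carried; the burden remains with the claimant.
Stage III.2 — burden on claimant; standard: the preponderance of the evidence (weight is at least 55).
    (i): 58 ≥ 55 [met]
  The claimant carries the last stage.
All stages carried — the claimant prevails on this issue.
Per-issue: Issue I → claimant; Issue II → claimant; Issue III → claimant. The claimant must prevail on every issue; overall, the claimant prevails.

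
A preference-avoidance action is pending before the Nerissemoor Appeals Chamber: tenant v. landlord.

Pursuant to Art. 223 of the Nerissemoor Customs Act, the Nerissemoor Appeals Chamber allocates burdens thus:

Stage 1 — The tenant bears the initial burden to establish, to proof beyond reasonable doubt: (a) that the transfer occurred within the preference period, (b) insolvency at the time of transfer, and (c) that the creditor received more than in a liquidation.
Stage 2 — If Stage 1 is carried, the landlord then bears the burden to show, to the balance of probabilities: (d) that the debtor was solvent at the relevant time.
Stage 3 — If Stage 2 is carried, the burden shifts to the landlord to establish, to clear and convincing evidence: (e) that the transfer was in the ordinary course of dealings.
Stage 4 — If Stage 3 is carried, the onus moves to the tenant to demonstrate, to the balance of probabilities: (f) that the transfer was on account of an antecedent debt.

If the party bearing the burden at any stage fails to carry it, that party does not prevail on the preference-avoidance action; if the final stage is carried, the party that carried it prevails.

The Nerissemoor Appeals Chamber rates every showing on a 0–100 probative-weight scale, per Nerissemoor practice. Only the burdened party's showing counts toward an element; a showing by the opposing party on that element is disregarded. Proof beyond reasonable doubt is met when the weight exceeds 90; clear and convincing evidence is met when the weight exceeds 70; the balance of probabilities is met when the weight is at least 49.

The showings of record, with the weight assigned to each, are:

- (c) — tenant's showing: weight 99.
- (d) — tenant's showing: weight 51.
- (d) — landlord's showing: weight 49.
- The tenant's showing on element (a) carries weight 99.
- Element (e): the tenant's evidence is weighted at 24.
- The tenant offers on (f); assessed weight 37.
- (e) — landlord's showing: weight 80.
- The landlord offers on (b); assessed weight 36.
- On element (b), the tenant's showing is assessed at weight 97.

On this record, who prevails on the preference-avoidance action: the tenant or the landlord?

landlord

At Stage 1 the tenant must meet proof beyond reasonable doubt (weight exceeds 90): on (a) the weight is 99, which does exceed 90, so (a) meets the standard; on (b) the weight is 97 (the landlord's 36 is given no effect), > 90, so (b) meets the standard; on (c) the weight is 99, > 90, so (c) meets the standard.
  All elements met. The burden passes to the landlord.
At Stage 2 the landlord must meet the balance of probabilities (weight is at least 49): on (d) the weight is 49 (the tenant's 51 is given no effect), which does reach 49, so (d) meets the standard.
  Stage 2 is satisfied; the landlord continues to bear the burden.
At Stage 3 the landlord must meet clear and convincing evidence (weight exceeds 70): on (e) the weight is 80 (the tenant's 24 is given no effect), which does exceed 70, so (e) meets the standard.
  Stage 3 is satisfied; the onus moves to the tenant.
At Stage 4 the tenant must meet the balance of probabilities (weight is at least 49): on (f) the weight is 37, < 49, so (f) does not meet the standard.
  Not every element is met, so the tenant fails to carry Stage 4.
The analysis ends at Stage 4; the landlord prevails.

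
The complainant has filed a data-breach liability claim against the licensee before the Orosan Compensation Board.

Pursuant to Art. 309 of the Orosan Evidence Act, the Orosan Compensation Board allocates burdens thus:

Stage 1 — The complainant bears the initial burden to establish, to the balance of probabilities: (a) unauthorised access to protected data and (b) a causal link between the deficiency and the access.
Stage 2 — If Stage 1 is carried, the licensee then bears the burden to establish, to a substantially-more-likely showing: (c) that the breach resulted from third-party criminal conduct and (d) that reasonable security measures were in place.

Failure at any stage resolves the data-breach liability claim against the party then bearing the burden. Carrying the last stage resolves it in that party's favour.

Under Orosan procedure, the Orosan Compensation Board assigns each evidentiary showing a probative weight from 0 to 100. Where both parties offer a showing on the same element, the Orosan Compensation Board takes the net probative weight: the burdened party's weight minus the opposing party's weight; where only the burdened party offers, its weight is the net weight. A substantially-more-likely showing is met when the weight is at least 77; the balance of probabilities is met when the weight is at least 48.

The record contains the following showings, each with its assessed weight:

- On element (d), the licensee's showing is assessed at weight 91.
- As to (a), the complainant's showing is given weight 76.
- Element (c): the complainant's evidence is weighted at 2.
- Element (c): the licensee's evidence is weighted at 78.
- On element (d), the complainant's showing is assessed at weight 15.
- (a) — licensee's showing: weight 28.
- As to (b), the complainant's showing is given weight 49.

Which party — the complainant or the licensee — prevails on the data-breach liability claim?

complainant

At Stage 1 the complainant must meet the balance of probabilities (weight is at least 48): on (a) the weight is 76 less the opposing 28 gives net 48, ≥ 48, so (a) meets the standard; on (b) the weight is 49, ≥ 48, so (b) meets the standard.
  All elements met. The burden passes to the licensee.
At Stage 2 the licensee must meet a substantially-more-likely showing (weight is at least 77): on (c) the weight is 78 less the opposing 2 gives net 76, which does not reach 77, so (c) does not meet the standard; on (d) the weight is 91 less the opposing 15 gives net 76, < 77, so (d) does not meet the standard.
  The licensee does not carry Stage 2.
The analysis ends at Stage 2; the complainant prevails.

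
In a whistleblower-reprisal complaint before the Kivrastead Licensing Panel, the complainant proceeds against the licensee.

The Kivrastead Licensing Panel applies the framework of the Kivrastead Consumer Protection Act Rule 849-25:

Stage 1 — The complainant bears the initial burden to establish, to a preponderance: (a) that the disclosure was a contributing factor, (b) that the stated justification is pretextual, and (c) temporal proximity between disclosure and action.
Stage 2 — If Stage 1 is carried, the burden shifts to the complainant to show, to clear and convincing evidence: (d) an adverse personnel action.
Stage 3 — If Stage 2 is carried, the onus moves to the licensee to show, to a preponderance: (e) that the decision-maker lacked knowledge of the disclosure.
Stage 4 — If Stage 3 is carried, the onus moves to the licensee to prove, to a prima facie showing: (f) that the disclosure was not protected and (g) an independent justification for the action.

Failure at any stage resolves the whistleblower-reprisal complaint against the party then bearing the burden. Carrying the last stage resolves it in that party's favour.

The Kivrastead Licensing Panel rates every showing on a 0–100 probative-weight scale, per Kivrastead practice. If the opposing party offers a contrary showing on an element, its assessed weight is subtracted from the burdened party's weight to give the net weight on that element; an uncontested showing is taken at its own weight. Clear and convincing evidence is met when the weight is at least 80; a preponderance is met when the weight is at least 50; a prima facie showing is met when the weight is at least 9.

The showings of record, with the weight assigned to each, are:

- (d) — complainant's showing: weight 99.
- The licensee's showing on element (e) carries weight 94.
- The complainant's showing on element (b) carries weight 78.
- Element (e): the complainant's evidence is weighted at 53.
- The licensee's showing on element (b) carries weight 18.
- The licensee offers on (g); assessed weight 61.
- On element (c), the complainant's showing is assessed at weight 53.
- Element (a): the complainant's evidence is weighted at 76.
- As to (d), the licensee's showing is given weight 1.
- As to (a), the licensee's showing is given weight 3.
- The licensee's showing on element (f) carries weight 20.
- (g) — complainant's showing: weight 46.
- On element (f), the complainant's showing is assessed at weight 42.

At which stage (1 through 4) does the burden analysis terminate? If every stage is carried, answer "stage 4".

stage 3

Stage 1 — burden on complainant; standard: a preponderance (weight is at least 50).
    (a): 76 − 3 = 73 ≥ 50 [met]
    (b): 78 − 18 = 60 ≥ 50 [met]
    (c): 53 ≥ 50 [met]
  All elements met. The complainant retains the burden for Stage 2.
Stage 2 — burden on complainant; standard: clear and convincing evidence (weight is at least 80).
    (d): 99 − 1 = 98 ≥ 80 [met]
  The complainant carries Stage 2; the licensee now bears the burden.
Stage 3 — burden on licensee; standard: a preponderance (weight is at least 50).
    (e): 94 − 53 = 41 < 50 [not met]
  The licensee does not carry Stage 3.
The analysis ends at Stage 3; the complainant prevails.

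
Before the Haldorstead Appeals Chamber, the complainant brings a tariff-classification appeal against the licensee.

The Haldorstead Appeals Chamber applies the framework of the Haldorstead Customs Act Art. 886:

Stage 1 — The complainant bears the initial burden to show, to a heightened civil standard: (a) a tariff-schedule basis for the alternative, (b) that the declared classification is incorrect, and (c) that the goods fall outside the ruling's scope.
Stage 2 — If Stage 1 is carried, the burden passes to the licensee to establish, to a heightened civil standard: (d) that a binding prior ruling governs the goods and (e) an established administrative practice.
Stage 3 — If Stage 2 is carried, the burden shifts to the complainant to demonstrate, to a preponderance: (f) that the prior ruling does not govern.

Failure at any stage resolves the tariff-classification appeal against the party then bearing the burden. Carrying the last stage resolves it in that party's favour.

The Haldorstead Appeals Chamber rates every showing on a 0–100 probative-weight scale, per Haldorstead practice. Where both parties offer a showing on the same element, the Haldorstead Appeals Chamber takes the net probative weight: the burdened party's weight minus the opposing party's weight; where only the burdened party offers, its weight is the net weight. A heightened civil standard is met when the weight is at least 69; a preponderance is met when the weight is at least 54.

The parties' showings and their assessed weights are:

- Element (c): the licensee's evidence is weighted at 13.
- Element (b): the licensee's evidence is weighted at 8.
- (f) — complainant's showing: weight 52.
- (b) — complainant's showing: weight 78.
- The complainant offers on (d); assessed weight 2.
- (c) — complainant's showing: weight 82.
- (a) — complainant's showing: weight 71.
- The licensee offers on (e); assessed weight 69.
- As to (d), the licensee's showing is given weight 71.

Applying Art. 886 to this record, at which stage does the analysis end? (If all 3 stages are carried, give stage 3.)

Stage 1 — burden on complainant; standard: a heightened civil standard (weight is at least 69).
    (a): 71 ≥ 69 [met]
    (b): 78 − 8 = 70 ≥ 69 [met]
    (c): 82 − 13 = 69 ≥ 69 [met]
  All elements met. The burden passes to the licensee.
Stage 2 — burden on licensee; standard: a heightened civil standard (weight is at least 69).
    (d): 71 − 2 = 69 ≥ 69 [met]
    (e): 69 ≥ 69 [met]
  Stage 2 carried; the burden shifts to the complainant.
Stage 3 — burden on complainant; standard: a preponderance (weight is at least 54).
    (f): 52 < 54 [not met]
  Stage 3 not carried; the complainant fails its burden.
The analysis ends at Stage 3; the licensee prevails.

stage 3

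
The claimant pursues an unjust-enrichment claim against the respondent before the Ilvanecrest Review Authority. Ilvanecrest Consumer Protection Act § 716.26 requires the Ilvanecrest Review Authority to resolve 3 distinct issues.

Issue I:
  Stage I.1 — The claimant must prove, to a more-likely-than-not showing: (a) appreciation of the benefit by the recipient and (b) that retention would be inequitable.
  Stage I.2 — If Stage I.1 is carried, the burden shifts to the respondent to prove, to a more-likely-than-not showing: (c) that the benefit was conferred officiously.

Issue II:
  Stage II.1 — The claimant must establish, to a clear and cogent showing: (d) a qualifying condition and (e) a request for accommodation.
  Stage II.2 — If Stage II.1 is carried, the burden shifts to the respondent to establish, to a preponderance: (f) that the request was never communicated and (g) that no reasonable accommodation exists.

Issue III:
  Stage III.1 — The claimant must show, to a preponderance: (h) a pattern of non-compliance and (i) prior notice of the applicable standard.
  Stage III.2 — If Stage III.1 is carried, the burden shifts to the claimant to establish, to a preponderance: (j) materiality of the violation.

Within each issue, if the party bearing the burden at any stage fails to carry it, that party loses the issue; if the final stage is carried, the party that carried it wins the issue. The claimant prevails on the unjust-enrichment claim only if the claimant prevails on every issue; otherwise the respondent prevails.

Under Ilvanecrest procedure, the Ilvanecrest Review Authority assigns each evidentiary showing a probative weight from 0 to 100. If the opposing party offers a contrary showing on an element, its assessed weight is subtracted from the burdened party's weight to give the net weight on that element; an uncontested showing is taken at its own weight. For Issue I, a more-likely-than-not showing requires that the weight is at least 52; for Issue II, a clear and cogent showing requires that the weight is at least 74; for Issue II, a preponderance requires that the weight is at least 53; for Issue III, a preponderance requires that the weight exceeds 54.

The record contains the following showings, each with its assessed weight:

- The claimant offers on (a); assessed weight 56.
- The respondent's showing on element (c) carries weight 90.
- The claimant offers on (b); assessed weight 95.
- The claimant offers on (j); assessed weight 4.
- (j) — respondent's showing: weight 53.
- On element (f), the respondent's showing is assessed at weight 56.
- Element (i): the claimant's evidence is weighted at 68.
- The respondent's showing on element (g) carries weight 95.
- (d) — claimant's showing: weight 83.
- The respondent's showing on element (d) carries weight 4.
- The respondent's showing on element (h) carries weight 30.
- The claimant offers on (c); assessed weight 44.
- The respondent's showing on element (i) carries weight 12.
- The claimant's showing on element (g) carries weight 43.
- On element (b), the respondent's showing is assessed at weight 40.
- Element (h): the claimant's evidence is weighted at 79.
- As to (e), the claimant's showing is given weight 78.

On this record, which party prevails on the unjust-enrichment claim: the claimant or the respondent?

respondent

— Issue I —
Stage I.1 (claimant, a more-likely-than-not showing, weight is at least 52): (a) 56 ≥ 52 — meets; (b) net 95−40=55 ≥ 52 — meets.
  Stage I.1 is satisfied; the onus moves to the respondent.
Stage I.2 (respondent, a more-likely-than-not showing, weight is at least 52): (c) net 90−44=46 < 52 — fails.
  Not every element is met, so the respondent fails to carry Stage I.2.
So the claimant prevails on this issue.
— Issue II —
At Stage II.1 the claimant must meet a clear and cogent showing (weight is at least 74): on (d) the weight is 83 less the opposing 4 gives net 79, which does reach 74, so (d) meets the standard; on (e) the weight is 78, ≥ 74, so (e) meets the standard.
  All elements met. The burden passes to the respondent.
At Stage II.2 the respondent must meet a preponderance (weight is at least 53): on (f) the weight is 56, which does reach 53, so (f) meets the standard; on (g) the weight is 95 less the opposing 43 gives net 52, < 53, so (g) does not meet the standard.
  The respondent does not carry Stage II.2.
So the claimant prevails on this issue.
— Issue III —
At Stage III.1 the claimant must meet a preponderance (weight exceeds 54): on (h) the weight is 79 less the opposing 30 gives net 49, ≤ 54, so (h) does not meet the standard; on (i) the weight is 68 less the opposing 12 gives net 56, > 54, so (i) meets the standard.
  Stage III.1 not carried; the claimant fails its burden.
So the respondent prevails on this issue.
Per-issue: Issue I → claimant; Issue II → claimant; Issue III → respondent. The claimant must prevail on every issue; overall, the respondent prevails.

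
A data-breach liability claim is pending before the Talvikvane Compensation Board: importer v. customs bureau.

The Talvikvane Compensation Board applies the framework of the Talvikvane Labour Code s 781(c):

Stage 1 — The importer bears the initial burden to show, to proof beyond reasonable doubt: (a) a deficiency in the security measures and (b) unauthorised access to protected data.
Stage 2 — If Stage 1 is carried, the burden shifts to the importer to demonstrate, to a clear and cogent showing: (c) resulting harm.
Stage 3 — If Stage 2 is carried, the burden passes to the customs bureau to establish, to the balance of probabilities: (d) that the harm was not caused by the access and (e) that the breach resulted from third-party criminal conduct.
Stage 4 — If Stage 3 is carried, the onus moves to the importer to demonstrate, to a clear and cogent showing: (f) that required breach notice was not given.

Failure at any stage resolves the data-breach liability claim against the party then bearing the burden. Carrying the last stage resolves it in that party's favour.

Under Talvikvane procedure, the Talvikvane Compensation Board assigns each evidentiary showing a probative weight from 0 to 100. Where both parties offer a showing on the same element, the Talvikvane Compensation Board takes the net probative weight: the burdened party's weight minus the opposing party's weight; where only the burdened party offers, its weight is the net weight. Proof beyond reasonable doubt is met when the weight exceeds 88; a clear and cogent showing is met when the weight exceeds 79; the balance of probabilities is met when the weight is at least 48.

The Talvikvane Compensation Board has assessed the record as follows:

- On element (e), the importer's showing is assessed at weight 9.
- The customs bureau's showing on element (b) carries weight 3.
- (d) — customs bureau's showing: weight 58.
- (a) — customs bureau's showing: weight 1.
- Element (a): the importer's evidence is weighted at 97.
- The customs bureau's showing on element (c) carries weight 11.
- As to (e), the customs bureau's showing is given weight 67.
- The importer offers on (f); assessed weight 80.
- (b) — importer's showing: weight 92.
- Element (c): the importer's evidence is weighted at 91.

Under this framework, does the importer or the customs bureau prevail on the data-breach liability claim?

Stage 1 — burden on importer; standard: proof beyond reasonable doubt (weight exceeds 88).
    (a): 97 − 1 = 96 > 88 [met]
    (b): 92 − 3 = 89 > 88 [met]
  All elements met. The importer retains the burden for Stage 2.
Stage 2 — burden on importer; standard: a clear and cogent showing (weight exceeds 79).
    (c): 91 − 11 = 80 > 79 [met]
  All elements met. The burden passes to the customs bureau.
Stage 3 — burden on customs bureau; standard: the balance of probabilities (weight is at least 48).
    (d): 58 ≥ 48 [met]
    (e): 67 − 9 = 58 ≥ 48 [met]
  Stage 3 is satisfied; the onus moves to the importer.
Stage 4 — burden on importer; standard: a clear and cogent showing (weight exceeds 79).
    (f): 80 > 79 [met]
  All elements met at the final stage.
All stages carried — the importer prevails.

importer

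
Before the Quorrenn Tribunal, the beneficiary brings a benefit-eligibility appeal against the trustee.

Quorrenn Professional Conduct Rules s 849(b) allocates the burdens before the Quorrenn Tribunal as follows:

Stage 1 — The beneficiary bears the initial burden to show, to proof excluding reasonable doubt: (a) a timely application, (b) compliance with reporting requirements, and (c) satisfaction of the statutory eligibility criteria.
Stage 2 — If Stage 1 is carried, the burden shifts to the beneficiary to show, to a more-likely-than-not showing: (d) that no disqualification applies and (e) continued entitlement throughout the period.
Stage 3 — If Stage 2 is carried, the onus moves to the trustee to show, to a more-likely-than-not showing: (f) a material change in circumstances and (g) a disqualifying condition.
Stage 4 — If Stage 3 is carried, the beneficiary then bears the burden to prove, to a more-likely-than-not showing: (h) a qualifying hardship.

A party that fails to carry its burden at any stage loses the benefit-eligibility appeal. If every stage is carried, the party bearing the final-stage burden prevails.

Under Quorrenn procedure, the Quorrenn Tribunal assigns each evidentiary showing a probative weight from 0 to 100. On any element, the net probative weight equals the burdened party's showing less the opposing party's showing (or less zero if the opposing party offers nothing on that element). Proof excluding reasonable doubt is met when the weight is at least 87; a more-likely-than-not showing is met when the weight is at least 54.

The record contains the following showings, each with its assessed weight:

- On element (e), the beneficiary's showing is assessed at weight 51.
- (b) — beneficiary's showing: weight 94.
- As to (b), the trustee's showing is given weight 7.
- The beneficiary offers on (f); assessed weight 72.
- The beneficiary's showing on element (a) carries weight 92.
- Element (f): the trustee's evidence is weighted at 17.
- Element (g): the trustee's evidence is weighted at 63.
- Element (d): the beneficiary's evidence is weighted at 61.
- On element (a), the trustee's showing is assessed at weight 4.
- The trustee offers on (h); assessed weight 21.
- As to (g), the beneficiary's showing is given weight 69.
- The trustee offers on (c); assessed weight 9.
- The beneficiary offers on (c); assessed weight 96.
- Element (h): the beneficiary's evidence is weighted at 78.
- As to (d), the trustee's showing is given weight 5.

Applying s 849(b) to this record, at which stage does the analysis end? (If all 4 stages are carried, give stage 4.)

stage 2

At Stage 1 the beneficiary must meet proof excluding reasonable doubt (weight is at least 87): on (a) the weight is 92 less the opposing 4 gives net 88, which does reach 87, so (a) meets the standard; on (b) the weight is 94 less the opposing 7 gives net 87, which does reach 87, so (b) meets the standard; on (c) the weight is 96 less the opposing 9 gives net 87, which does reach 87, so (c) meets the standard.
  All elements met. The beneficiary retains the burden for Stage 2.
At Stage 2 the beneficiary must meet a more-likely-than-not showing (weight is at least 54): on (d) the weight is 61 less the opposing 5 gives net 56, which does reach 54, so (d) meets the standard; on (e) the weight is 51, < 54, so (e) does not meet the standard.
  Not every element is met, so the beneficiary fails to carry Stage 2.
So the trustee prevails.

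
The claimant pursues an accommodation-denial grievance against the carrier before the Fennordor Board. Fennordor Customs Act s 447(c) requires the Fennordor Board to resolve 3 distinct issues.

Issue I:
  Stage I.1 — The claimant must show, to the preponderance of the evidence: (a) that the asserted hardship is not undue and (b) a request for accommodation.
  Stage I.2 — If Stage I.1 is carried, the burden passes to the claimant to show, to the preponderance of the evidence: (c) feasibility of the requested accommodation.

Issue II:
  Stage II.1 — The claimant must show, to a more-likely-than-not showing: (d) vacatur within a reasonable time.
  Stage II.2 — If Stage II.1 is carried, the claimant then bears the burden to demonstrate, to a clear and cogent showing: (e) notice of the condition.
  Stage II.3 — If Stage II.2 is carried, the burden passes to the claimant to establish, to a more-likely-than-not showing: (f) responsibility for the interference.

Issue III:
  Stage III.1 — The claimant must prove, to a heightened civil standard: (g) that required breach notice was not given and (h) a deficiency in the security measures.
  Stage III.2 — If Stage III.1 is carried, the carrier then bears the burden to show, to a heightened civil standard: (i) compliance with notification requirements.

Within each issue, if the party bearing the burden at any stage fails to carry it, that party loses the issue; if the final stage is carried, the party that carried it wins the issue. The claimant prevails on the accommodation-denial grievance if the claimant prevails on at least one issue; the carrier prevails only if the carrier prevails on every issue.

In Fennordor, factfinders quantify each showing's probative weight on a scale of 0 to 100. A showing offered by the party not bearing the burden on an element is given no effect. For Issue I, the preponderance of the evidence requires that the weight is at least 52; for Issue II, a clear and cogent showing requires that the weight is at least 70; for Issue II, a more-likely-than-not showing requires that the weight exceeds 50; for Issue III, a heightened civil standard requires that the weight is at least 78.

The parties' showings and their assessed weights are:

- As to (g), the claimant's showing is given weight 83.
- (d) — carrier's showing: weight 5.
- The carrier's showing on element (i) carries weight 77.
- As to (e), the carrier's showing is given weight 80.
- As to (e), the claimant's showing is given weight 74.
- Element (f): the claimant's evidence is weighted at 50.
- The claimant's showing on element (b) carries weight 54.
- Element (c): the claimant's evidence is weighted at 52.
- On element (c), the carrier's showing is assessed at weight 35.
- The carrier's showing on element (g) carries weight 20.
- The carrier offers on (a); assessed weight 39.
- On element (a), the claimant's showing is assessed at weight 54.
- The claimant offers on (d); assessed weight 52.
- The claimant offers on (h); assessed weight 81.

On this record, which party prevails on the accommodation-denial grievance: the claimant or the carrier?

claimant

— Issue I —
Stage I.1 (claimant, the preponderance of the evidence, weight is at least 52): (a) 54 (carrier's 39 disregarded) ≥ 52 — meets; (b) 54 ≥ 52 — meets.
  All elements met. The claimant retains the burden for Stage I.2.
Stage I.2 (claimant, the preponderance of the evidence, weight is at least 52): (c) 52 (carrier's 35 disregarded) ≥ 52 — meets.
  Stage I.2 carried; the final stage is satisfied.
With every stage satisfied, the claimant prevails on this issue.
— Issue II —
Stage II.1 (claimant, a more-likely-than-not showing, weight exceeds 50): (d) 52 (carrier's 5 disregarded) > 50 — meets.
  Stage II.1 is satisfied; the claimant continues to bear the burden.
Stage II.2 (claimant, a clear and cogent showing, weight is at least 70): (e) 74 (carrier's 80 disregarded) ≥ 70 — meets.
  Stage II.2 carried; the burden remains with the claimant.
Stage II.3 (claimant, a more-likely-than-not showing, weight exceeds 50): (f) 50 ≤ 50 — fails.
  The claimant does not carry Stage II.3.
The carrier prevails on this issue.
— Issue III —
At Stage III.1 the claimant must meet a heightened civil standard (weight is at least 78): on (g) the weight is 83 (the carrier's 20 is given no effect), ≥ 78, so (g) meets the standard; on (h) the weight is 81, which does reach 78, so (h) meets the standard.
  The claimant carries Stage III.1; the carrier now bears the burden.
At Stage III.2 the carrier must meet a heightened civil standard (weight is at least 78): on (i) the weight is 77, which does not reach 78, so (i) does not meet the standard.
  Not every element is met, so the carrier fails to carry Stage III.2.
The analysis ends at Stage III.2; the claimant prevails on this issue.
Per-issue: Issue I → claimant; Issue II → carrier; Issue III → claimant. The claimant must prevail on at least one issue; overall, the claimant prevails.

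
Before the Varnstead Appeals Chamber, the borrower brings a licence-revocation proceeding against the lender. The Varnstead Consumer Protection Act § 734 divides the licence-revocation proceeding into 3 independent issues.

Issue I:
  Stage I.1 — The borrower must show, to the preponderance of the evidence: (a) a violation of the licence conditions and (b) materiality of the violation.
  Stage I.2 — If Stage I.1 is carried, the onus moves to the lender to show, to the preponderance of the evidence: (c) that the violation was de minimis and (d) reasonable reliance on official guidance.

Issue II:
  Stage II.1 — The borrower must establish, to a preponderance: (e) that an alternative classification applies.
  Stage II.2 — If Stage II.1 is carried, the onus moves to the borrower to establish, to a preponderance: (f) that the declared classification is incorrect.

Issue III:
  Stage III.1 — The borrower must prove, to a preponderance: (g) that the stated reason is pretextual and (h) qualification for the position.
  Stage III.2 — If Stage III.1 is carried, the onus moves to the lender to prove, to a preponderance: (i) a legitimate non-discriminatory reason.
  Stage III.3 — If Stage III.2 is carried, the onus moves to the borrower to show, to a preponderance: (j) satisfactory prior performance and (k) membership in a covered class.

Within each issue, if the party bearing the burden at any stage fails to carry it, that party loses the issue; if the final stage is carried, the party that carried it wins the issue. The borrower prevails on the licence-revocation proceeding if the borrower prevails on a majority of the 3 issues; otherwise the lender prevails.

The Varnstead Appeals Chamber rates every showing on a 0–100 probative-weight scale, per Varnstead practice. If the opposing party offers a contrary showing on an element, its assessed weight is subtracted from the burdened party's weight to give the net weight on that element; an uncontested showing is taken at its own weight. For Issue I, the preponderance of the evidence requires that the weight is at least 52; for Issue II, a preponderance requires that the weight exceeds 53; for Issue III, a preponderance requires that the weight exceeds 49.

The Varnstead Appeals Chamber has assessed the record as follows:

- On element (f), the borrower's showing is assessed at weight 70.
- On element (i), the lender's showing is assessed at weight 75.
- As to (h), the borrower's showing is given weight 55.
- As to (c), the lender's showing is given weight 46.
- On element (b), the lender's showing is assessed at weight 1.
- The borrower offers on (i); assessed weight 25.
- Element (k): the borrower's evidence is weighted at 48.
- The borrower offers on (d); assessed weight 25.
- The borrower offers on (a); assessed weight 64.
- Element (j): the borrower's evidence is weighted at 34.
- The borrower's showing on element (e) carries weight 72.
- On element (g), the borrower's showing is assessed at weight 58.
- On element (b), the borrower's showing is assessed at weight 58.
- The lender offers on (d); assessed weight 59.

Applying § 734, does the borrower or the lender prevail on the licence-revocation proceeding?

— Issue I —
Stage I.1 — burden on borrower; standard: the preponderance of the evidence (weight is at least 52).
    (a): 64 ≥ 52 [met]
    (b): 58 − 1 = 57 ≥ 52 [met]
  All elements met. The burden passes to the lender.
Stage I.2 — burden on lender; standard: the preponderance of the evidence (weight is at least 52).
    (c): 46 < 52 [not met]
    (d): 59 − 25 = 34 < 52 [not met]
  Stage I.2 not carried; the lender fails its burden.
So the borrower prevails on this issue.
— Issue II —
Stage II.1 — burden on borrower; standard: a preponderance (weight exceeds 53).
    (e): 72 > 53 [met]
  All elements met. The borrower retains the burden for Stage II.2.
Stage II.2 — burden on borrower; standard: a preponderance (weight exceeds 53).
    (f): 70 > 53 [met]
  All elements met at the final stage.
Every stage carried; the borrower prevails on this issue.
— Issue III —
At Stage III.1 the borrower must meet a preponderance (weight exceeds 49): on (g) the weight is 58, which does exceed 49, so (g) meets the standard; on (h) the weight is 55, > 49, so (h) meets the standard.
  Stage III.1 carried; the burden shifts to the lender.
At Stage III.2 the lender must meet a preponderance (weight exceeds 49): on (i) the weight is 75 less the opposing 25 gives net 50, > 49, so (i) meets the standard.
  Stage III.2 carried; the burden shifts to the borrower.
At Stage III.3 the borrower must meet a preponderance (weight exceeds 49): on (j) the weight is 34, ≤ 49, so (j) does not meet the standard; on (k) the weight is 48, which does not exceed 49, so (k) does not meet the standard.
  Not every element is met, so the borrower fails to carry Stage III.3.
The lender prevails on this issue.
Per-issue: Issue I → borrower; Issue II → borrower; Issue III → lender. The borrower must prevail on a majority of issues; overall, the borrower prevails.

borrower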